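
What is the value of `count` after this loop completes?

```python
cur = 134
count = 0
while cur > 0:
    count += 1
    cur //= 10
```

Count digits by repeated division by 10
`count` takes the values: 0 → 1 → 2 → 3

Answer: 3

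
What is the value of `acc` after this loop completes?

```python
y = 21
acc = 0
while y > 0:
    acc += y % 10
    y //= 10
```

Sum digits of 21
`acc` takes the values: 0 → 1 → 3

Answer: 3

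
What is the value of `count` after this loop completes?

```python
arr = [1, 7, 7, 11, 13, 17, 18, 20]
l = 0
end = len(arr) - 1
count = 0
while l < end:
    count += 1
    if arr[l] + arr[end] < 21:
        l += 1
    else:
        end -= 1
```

Steps to find pair summing to 21
`count` takes the values: 0 → 1 → 2 → 3 → 4 → 5 → 6 → 7

Answer: 7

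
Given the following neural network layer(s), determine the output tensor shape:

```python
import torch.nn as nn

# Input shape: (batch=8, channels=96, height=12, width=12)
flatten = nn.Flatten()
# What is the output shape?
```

Input: (8, 96, 12, 12) -> Output: (8, 13824)

Answer: (8, 13824)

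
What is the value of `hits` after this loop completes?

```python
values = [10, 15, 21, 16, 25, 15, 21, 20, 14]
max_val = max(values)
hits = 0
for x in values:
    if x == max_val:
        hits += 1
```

Count of max value 25 in [10, 15, 21, 16, 25, 15, 21, 20, 14]
`hits` takes the values: 0 → 1

Answer: 1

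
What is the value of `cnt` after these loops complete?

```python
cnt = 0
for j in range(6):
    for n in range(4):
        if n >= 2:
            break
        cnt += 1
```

Inner breaks at 2, outer runs 6 times
`cnt` takes the values: 0 → 1 → 2 → 3 → 4 → 5 → 6 → 7 → 8 → 9 → 10 → 11 → 12

Answer: 12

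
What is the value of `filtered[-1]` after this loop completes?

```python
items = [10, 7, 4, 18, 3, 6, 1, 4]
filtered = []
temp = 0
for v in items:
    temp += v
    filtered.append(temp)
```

Cumulative sum ends at 53
`filtered` takes the values: [] → [10] → [10, 17] → [10, 17, 21] → [10, 17, 21, 39] → [10, 17, 21, 39, 42] → [10, 17, 21, 39, 42, 48] → [10, 17, 21, 39, 42, 48, 49] → [10, 17, 21, 39, 42, 48, 49, 53]
So `filtered[-1]` = 53

Answer: 53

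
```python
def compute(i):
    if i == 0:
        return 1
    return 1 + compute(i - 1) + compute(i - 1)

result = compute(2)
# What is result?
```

compute(i) = 1 + 2·compute(i-1), compute(0)=1. Closed form: (1+1)·2^2 - 1 = 7.

Answer: 7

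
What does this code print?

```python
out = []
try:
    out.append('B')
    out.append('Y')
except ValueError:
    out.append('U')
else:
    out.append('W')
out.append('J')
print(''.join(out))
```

Execution trace: 'B' (try body) → 'Y' (try body, no exception) → 'W' (else) → 'J' (after the try/except). Output: BYWJ

Answer: BYWJ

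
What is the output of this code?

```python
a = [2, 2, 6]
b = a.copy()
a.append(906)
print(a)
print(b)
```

Key concept: list.copy() creates independent copy.
Step by step:
`a = [2, 2, 6]` → a = [2, 2, 6]
`b = a.copy()` → b = [2, 2, 6]
`a.append(906)` → a = [2, 2, 6, 906]
`print(a)` → prints [2, 2, 6, 906]
`print(b)` → prints [2, 2, 6]

Answer:
[2, 2, 6, 906]
[2, 2, 6]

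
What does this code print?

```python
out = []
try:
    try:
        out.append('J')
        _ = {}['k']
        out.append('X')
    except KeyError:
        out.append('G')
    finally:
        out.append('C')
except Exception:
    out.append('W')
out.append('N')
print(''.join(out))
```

Execution trace: 'J' (inner try body) → 'G' (inner except KeyError) → 'C' (inner finally) → 'N' (after the try/except). Output: JGCN

Answer: JGCN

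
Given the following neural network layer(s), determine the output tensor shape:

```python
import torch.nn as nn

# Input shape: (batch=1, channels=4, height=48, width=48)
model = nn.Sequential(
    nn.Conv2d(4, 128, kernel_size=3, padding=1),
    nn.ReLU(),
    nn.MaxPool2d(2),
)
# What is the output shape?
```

Input: (1, 4, 48, 48) -> after Conv2d: (1, 128, 48, 48) -> after ReLU: (1, 128, 48, 48) -> Output: (1, 128, 24, 24)

Answer: (1, 128, 24, 24)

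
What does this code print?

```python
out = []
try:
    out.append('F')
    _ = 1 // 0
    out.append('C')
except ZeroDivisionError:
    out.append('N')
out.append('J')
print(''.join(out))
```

Execution trace: 'F' (try body) → 'N' (except ZeroDivisionError) → 'J' (after the try/except). Output: FNJ

Answer: FNJ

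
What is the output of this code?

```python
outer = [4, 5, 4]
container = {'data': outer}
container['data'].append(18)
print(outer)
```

Key concept: dict holds reference to list.
Step by step:
`outer = [4, 5, 4]` → outer = [4, 5, 4]
`container = {'data': outer}` → container = {'data': [4, 5, 4]}
`container['data'].append(18)` → outer = [4, 5, 4, 18]; container = {'data': [4, 5, 4, 18]}
`print(outer)` → prints [4, 5, 4, 18]

Answer: [4, 5, 4, 18]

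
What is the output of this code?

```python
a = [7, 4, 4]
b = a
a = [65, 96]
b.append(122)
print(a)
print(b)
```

Key concept: rebinding vs mutation: a is rebound to a new list, b still points at the original.
Step by step:
`a = [7, 4, 4]` → a = [7, 4, 4]
`b = a` → b = [7, 4, 4] (same object as a)
`a = [65, 96]` → a = [65, 96]
`b.append(122)` → b = [7, 4, 4, 122]
`print(a)` → prints [65, 96]
`print(b)` → prints [7, 4, 4, 122]

Answer:
[65, 96]
[7, 4, 4, 122]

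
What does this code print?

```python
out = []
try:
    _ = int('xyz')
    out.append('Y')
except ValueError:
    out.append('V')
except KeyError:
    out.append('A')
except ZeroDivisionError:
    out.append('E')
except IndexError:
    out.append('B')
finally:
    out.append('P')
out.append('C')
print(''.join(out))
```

Execution trace: 'V' (except ValueError) → 'P' (finally) → 'C' (after the try/except). Output: VPC

Answer: VPC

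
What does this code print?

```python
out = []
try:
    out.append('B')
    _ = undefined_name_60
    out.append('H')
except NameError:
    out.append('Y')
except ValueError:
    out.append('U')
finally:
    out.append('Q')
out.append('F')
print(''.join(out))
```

Execution trace: 'B' (try body) → 'Y' (except NameError) → 'Q' (finally) → 'F' (after the try/except). Output: BYQF

Answer: BYQF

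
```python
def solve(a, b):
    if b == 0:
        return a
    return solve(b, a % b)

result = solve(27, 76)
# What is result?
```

solve(27, 76) -> solve(76, 27) -> solve(27, 22) -> solve(22, 5) -> solve(5, 2) -> solve(2, 1) -> solve(1, 0) -> 1

Answer: 1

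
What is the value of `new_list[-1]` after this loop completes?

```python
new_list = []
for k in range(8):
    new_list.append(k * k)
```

Last element of squares 0 to 7
`new_list` takes the values: [] → [0] → [0, 1] → [0, 1, 4] → [0, 1, 4, 9] → [0, 1, 4, 9, 16] → [0, 1, 4, 9, 16, 25] → [0, 1, 4, 9, 16, 25, 36] → [0, 1, 4, 9, 16, 25, 36, 49]
So `new_list[-1]` = 49

Answer: 49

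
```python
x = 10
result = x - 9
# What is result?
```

Trace:
`x = 10` → x = 10
`result = x - 9` → result = 1
So result = 1

Answer: 1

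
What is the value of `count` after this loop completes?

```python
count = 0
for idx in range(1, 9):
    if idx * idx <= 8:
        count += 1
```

Count numbers where idx² ≤ 8
`count` takes the values: 0 → 1 → 2

Answer: 2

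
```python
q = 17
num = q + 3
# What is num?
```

Trace:
`q = 17` → q = 17
`num = q + 3` → num = 20
So num = 20

Answer: 20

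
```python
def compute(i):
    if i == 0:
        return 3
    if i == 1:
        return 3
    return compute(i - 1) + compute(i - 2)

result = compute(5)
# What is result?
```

Build up from base cases: compute(0)=3, compute(1)=3, compute(2)=6, compute(3)=9, compute(4)=15, compute(5)=24

Answer: 24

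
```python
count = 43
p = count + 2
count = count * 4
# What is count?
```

Trace:
`count = 43` → count = 43
`p = count + 2` → p = 45
`count = count * 4` → count = 172
So count = 172

Answer: 172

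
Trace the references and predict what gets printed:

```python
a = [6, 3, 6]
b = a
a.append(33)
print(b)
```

Key concept: basic list aliasing.
Step by step:
`a = [6, 3, 6]` → a = [6, 3, 6]
`b = a` → b = [6, 3, 6] (same object as a)
`a.append(33)` → a = [6, 3, 6, 33] (same object as b); b = [6, 3, 6, 33] (same object as a)
`print(b)` → prints [6, 3, 6, 33]

Answer: [6, 3, 6, 33]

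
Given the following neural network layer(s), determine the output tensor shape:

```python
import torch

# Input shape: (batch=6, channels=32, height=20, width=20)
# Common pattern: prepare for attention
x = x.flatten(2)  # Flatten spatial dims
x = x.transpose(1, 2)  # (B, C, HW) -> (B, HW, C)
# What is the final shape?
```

Input: (6, 32, 20, 20) -> after flatten(2): (6, 32, 400) -> Output: (6, 400, 32)

Answer: (6, 400, 32)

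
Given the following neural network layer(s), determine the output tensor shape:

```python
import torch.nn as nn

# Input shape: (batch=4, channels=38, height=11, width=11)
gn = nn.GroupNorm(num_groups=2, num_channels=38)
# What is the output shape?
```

Input: (4, 38, 11, 11) -> Output: (4, 38, 11, 11)

Answer: (4, 38, 11, 11)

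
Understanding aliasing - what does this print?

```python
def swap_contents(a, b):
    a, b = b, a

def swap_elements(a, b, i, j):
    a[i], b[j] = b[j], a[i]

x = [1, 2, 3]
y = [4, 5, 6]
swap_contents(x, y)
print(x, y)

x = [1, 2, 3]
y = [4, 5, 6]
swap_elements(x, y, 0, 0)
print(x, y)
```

Key concept: parameter rebinding vs mutation.
Step by step:
`x = [1, 2, 3]` → x = [1, 2, 3]
`y = [4, 5, 6]` → y = [4, 5, 6]
`swap_contents(x, y)` → no visible change to tracked variables
`print(x, y)` → prints [1, 2, 3] [4, 5, 6]
`x = [1, 2, 3]` → x = [1, 2, 3]
`y = [4, 5, 6]` → y = [4, 5, 6]
`swap_elements(x, y, 0, 0)` → x = [4, 2, 3]; y = [1, 5, 6]
`print(x, y)` → prints [4, 2, 3] [1, 5, 6]

Answer:
[1, 2, 3] [4, 5, 6]
[4, 2, 3] [1, 5, 6]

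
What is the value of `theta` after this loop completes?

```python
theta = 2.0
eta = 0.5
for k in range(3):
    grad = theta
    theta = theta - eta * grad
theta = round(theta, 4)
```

Gradient descent: w = 2.0 * (1 - 0.5)^3
`theta` takes the values: 2.0 → 1.0 → 0.5 → 0.25

Answer: 0.25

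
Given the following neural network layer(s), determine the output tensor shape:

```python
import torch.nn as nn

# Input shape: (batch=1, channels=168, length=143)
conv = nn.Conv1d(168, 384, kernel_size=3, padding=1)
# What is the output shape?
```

Input: (1, 168, 143) -> Output: (1, 384, 143)

Answer: (1, 384, 143)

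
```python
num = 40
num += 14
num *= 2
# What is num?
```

Trace:
`num = 40` → num = 40
`num += 14` → num = 54
`num *= 2` → num = 108
So num = 108

Answer: 108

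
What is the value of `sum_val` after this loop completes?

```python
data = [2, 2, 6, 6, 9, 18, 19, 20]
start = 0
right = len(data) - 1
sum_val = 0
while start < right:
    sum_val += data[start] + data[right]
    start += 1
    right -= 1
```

Sum of pairs from ends
`sum_val` takes the values: 0 → 22 → 43 → 67 → 82

Answer: 82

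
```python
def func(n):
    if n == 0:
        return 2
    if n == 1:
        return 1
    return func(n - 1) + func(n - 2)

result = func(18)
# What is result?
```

Build up from base cases: func(0)=2, func(1)=1, func(2)=3, func(3)=4, func(4)=7, func(5)=11, func(6)=18, ..., func(18)=5778

Answer: 5778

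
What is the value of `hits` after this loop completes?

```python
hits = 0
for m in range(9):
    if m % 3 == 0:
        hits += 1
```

Count numbers divisible by 3 in range(9)
`hits` takes the values: 0 → 1 → 2 → 3

Answer: 3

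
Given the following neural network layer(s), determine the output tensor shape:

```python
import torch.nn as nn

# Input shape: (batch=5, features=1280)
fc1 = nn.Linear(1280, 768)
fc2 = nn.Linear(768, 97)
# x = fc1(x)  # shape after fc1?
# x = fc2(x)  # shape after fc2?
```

Input: (5, 1280) -> after fc1: (5, 768) -> Output: (5, 97)

Answer: (5, 97)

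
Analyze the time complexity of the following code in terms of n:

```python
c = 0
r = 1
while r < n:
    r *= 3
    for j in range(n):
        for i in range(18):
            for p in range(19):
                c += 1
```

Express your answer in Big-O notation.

Each loop level contributes: log n × n × 1 × 1. Multiplying the contributions gives O(n log n).

Answer: O(n log n)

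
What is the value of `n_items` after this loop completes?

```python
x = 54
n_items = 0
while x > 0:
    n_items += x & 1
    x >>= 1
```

Count set bits in 54 (binary: 0b110110)
`n_items` takes the values: 0 → 1 → 2 → 3 → 4

Answer: 4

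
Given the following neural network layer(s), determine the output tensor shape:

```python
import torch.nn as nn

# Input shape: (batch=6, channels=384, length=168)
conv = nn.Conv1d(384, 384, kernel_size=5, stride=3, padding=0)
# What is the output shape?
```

Input: (6, 384, 168) -> Output: (6, 384, 55)

Answer: (6, 384, 55)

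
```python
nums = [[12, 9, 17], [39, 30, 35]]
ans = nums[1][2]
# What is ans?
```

Trace:
`nums = [[12, 9, 17], [39, 30, 35]]` → nums = [[12, 9, 17], [39, 30, 35]]
`ans = nums[1][2]` → ans = 35
So ans = 35

Answer: 35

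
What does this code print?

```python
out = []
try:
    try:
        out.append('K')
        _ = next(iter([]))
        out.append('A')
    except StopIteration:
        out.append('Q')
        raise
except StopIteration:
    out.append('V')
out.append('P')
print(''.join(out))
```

Execution trace: 'K' (inner try body) → 'Q' (inner except StopIteration) → 'V' (outer except StopIteration) → 'P' (after the try/except). Output: KQVP

Answer: KQVP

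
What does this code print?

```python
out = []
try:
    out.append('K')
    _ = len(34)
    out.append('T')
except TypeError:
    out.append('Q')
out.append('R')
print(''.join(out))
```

Execution trace: 'K' (try body) → 'Q' (except TypeError) → 'R' (after the try/except). Output: KQR

Answer: KQR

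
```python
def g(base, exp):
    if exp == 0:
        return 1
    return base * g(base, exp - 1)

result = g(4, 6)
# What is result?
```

g(4, 6) = 4 * 4 * 4 * 4 * 4 * 4 = 4096

Answer: 4096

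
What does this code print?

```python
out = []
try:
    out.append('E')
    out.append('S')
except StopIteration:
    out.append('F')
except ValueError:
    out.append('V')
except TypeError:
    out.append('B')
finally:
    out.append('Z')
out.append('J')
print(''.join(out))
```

Execution trace: 'E' (try body) → 'S' (try body, no exception) → 'Z' (finally) → 'J' (after the try/except). Output: ESZJ

Answer: ESZJ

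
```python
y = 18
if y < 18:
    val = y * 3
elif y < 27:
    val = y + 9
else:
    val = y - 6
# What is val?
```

Trace:
`y = 18` → y = 18
`if y < 18: ...` → y < 18 is False, y < 27 is True → val = 27
So val = 27

Answer: 27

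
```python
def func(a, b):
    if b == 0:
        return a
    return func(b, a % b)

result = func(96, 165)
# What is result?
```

func(96, 165) -> func(165, 96) -> func(96, 69) -> func(69, 27) -> func(27, 15) -> func(15, 12) -> func(12, 3) -> func(3, 0) -> 3

Answer: 3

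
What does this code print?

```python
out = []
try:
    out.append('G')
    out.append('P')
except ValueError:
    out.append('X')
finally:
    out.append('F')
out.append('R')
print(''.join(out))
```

Execution trace: 'G' (try body) → 'P' (try body, no exception) → 'F' (finally) → 'R' (after the try/except). Output: GPFR

Answer: GPFR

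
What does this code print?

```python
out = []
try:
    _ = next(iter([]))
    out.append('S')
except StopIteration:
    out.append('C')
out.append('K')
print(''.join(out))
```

Execution trace: 'C' (except StopIteration) → 'K' (after the try/except). Output: CK

Answer: CK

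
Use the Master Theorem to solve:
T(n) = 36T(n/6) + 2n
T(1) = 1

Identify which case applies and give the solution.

a=36, b=6, f(n)=2n. log_6(36) = 2. Since c=1 < 2, Case 1 applies: T(n) = Θ(n^log_b(a)) = O(n^2).

Answer: O(n^2) - Case 1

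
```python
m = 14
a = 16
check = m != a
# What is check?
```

Trace:
`m = 14` → m = 14
`a = 16` → a = 16
`check = m != a` → check = True
So check = True

Answer: True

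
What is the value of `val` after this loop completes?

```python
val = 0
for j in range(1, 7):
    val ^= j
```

XOR of 1 to 6
`val` takes the values: 0 → 1 → 3 → 0 → 4 → 1 → 7

Answer: 7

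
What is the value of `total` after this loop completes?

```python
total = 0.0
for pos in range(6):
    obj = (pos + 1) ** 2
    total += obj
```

Sum of squared losses 1² + 2² + ... + 6²
`total` takes the values: 0.0 → 1.0 → 5.0 → 14.0 → 30.0 → 55.0 → 91.0

Answer: 91.0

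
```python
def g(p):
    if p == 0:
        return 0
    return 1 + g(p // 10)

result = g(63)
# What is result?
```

Count of digits of 63: 2

Answer: 2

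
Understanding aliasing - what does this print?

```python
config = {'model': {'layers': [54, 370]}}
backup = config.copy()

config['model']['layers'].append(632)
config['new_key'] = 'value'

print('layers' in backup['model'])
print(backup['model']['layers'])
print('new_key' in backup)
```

Key concept: shallow copy gotcha with nested dict.
Step by step:
`config = {'model': {'layers': [54, 370]}}` → config = {'model': {'layers': [54, 370]}}
`backup = config.copy()` → backup = {'model': {'layers': [54, 370]}}
`config['model']['layers'].append(632)` → config = {'model': {'layers': [54, 370, 632]}}; backup = {'model': {'layers': [54, 370, 632]}}
`config['new_key'] = 'value'` → config = {'model': {'layers': [54, 370, 632]}, 'new_key': 'value'}
`print('layers' in backup['model'])` → prints True
`print(backup['model']['layers'])` → prints [54, 370, 632]
`print('new_key' in backup)` → prints False

Answer:
True
[54, 370, 632]
False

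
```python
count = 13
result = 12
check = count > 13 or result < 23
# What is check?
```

Trace:
`count = 13` → count = 13
`result = 12` → result = 12
`check = count > 13 or result < 23` → check = True
So check = True

Answer: True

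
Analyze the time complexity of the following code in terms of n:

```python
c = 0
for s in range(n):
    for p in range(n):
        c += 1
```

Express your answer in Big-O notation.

Each loop level contributes: n × n. Multiplying the contributions gives O(n^2).

Answer: O(n^2)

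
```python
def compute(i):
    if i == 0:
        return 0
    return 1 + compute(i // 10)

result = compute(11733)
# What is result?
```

Count of digits of 11733: 5

Answer: 5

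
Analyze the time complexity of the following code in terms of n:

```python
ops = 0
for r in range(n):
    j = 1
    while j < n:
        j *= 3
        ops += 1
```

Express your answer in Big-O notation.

Each loop level contributes: n × log n. Multiplying the contributions gives O(n log n).

Answer: O(n log n)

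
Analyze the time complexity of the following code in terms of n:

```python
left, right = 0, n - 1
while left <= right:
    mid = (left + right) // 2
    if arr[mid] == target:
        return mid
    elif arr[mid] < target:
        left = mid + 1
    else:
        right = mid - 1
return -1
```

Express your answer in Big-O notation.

This is Binary search in a sorted array. Time complexity: O(log n).

Answer: O(log n)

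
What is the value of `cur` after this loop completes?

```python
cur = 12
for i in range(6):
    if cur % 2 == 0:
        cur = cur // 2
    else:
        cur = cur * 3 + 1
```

Collatz-style transformation from 12
`cur` takes the values: 12 → 6 → 3 → 10 → 5 → 16 → 8

Answer: 8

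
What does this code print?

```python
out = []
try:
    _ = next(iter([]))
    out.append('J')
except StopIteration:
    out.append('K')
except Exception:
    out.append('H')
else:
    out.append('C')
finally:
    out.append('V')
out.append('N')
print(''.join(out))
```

Execution trace: 'K' (except StopIteration) → 'V' (finally) → 'N' (after the try/except). Output: KVN

Answer: KVN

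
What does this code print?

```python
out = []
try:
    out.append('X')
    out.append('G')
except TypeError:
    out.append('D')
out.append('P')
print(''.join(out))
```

Execution trace: 'X' (try body) → 'G' (try body, no exception) → 'P' (after the try/except). Output: XGP

Answer: XGP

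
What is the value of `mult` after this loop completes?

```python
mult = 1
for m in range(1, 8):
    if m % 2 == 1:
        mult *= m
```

Product of odd numbers 1 to 7
`mult` takes the values: 1 → 3 → 15 → 105

Answer: 105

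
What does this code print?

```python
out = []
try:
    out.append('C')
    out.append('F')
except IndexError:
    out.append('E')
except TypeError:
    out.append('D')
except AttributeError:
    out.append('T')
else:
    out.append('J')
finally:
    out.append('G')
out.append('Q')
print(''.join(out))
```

Execution trace: 'C' (try body) → 'F' (try body, no exception) → 'J' (else) → 'G' (finally) → 'Q' (after the try/except). Output: CFJGQ

Answer: CFJGQ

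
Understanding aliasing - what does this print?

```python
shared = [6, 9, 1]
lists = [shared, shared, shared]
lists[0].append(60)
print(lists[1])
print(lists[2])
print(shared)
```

Key concept: list of same reference.
Step by step:
`shared = [6, 9, 1]` → shared = [6, 9, 1]
`lists = [shared, shared, shared]` → lists = [[6, 9, 1], [6, 9, 1], [6, 9, 1]]
`lists[0].append(60)` → shared = [6, 9, 1, 60]; lists = [[6, 9, 1, 60], [6, 9, 1, 60], [6, 9, 1, 60]]
`print(lists[1])` → prints [6, 9, 1, 60]
`print(lists[2])` → prints [6, 9, 1, 60]
`print(shared)` → prints [6, 9, 1, 60]

Answer:
[6, 9, 1, 60]
[6, 9, 1, 60]
[6, 9, 1, 60]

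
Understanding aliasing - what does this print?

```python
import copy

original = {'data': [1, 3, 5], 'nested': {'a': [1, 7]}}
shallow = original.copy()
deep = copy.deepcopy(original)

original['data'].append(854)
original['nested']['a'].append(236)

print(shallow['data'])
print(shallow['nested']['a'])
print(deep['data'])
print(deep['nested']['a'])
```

Key concept: comparing shallow vs deep copy.
Step by step:
`original = {'data': [1, 3, 5], 'nested': {'a': [1, 7]}}` → original = {'data': [1, 3, 5], 'nested': {'a': [1, 7]}}
`shallow = original.copy()` → shallow = {'data': [1, 3, 5], 'nested': {'a': [1, 7]}}
`deep = copy.deepcopy(original)` → deep = {'data': [1, 3, 5], 'nested': {'a': [1, 7]}}
`original['data'].append(854)` → original = {'data': [1, 3, 5, 854], 'nested': {'a': [1, 7]}}; shallow = {'data': [1, 3, 5, 854], 'nested': {'a': [1, 7]}}
`original['nested']['a'].append(236)` → original = {'data': [1, 3, 5, 854], 'nested': {'a': [1, 7, 236]}}; shallow = {'data': [1, 3, 5, 854], 'nested': {'a': [1, 7, 236]}}
`print(shallow['data'])` → prints [1, 3, 5, 854]
`print(shallow['nested']['a'])` → prints [1, 7, 236]
`print(deep['data'])` → prints [1, 3, 5]
`print(deep['nested']['a'])` → prints [1, 7]

Answer:
[1, 3, 5, 854]
[1, 7, 236]
[1, 3, 5]
[1, 7]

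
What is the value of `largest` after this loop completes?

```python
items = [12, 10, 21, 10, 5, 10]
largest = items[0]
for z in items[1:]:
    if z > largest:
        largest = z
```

Maximum of [12, 10, 21, 10, 5, 10]
`largest` takes the values: 12 → 21

Answer: 21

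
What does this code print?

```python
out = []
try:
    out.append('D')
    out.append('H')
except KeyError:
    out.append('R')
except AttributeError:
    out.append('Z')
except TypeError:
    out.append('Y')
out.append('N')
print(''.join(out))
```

Execution trace: 'D' (try body) → 'H' (try body, no exception) → 'N' (after the try/except). Output: DHN

Answer: DHN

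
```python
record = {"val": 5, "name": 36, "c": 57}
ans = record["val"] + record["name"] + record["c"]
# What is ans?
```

Trace:
`record = {"val": 5, "name": 36, "c": 57}` → record = {'val': 5, 'name': 36, 'c': 57}
`ans = record["val"] + record["name"] + record["c"]` → ans = 98
So ans = 98

Answer: 98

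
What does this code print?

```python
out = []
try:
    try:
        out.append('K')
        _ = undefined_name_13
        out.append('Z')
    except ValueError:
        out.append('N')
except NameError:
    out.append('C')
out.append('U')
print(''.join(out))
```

Execution trace: 'K' (try body) → 'C' (outer except NameError) → 'U' (after the try/except). Output: KCU

Answer: KCU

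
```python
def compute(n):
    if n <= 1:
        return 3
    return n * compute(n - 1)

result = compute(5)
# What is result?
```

compute(5) = 5 * 4 * 3 * 2 * 3 = 360

Answer: 360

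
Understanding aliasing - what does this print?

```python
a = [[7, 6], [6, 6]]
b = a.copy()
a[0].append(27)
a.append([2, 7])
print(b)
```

Key concept: shallow copy with nested lists.
Step by step:
`a = [[7, 6], [6, 6]]` → a = [[7, 6], [6, 6]]
`b = a.copy()` → b = [[7, 6], [6, 6]]
`a[0].append(27)` → a = [[7, 6, 27], [6, 6]]; b = [[7, 6, 27], [6, 6]]
`a.append([2, 7])` → a = [[7, 6, 27], [6, 6], [2, 7]]
`print(b)` → prints [[7, 6, 27], [6, 6]]

Answer: [[7, 6, 27], [6, 6]]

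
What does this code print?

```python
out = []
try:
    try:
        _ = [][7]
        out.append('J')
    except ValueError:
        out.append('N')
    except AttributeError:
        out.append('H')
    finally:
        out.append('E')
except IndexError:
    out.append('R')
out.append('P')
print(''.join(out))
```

Execution trace: 'E' (inner finally) → 'R' (outer except IndexError) → 'P' (after the try/except). Output: ERP

Answer: ERP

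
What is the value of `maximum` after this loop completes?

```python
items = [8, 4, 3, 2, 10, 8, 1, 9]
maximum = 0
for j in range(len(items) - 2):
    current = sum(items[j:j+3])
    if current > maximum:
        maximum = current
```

Max sum of 3-element window in [8, 4, 3, 2, 10, 8, 1, 9]
`maximum` takes the values: 0 → 15 → 20

Answer: 20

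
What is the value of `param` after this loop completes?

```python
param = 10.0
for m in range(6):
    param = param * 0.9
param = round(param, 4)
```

Exponential decay: 10.0 * 0.9^6
`param` takes the values: 10.0 → 9.0 → 8.1 → 7.29 → 6.561 → 5.9049 → 5.31441 → 5.3144

Answer: 5.3144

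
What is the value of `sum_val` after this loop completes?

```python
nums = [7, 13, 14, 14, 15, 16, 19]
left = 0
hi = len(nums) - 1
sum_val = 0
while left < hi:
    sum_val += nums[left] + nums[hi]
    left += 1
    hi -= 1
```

Sum of pairs from ends
`sum_val` takes the values: 0 → 26 → 55 → 84

Answer: 84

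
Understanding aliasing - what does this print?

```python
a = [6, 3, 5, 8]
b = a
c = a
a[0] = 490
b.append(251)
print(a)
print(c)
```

Key concept: multiple aliases.
Step by step:
`a = [6, 3, 5, 8]` → a = [6, 3, 5, 8]
`b = a` → b = [6, 3, 5, 8] (same object as a)
`c = a` → c = [6, 3, 5, 8] (same object as a, b)
`a[0] = 490` → a = [490, 3, 5, 8] (same object as b, c); b = [490, 3, 5, 8] (same object as a, c); c = [490, 3, 5, 8] (same object as a, b)
`b.append(251)` → a = [490, 3, 5, 8, 251] (same object as b, c); b = [490, 3, 5, 8, 251] (same object as a, c); c = [490, 3, 5, 8, 251] (same object as a, b)
`print(a)` → prints [490, 3, 5, 8, 251]
`print(c)` → prints [490, 3, 5, 8, 251]

Answer:
[490, 3, 5, 8, 251]
[490, 3, 5, 8, 251]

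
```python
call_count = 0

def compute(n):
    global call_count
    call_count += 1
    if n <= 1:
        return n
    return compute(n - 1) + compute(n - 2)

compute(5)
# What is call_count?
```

Calls(n) = 1 + Calls(n-1) + Calls(n-2); Calls(0)=Calls(1)=1. For n=5 this gives 15.

Answer: 15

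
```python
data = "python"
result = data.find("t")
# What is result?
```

Trace:
`data = "python"` → data = 'python'
`result = data.find("t")` → result = 2
So result = 2

Answer: 2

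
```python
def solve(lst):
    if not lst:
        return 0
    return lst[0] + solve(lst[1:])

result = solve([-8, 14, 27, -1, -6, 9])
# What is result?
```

(-8) + 14 + 27 + (-1) + (-6) + 9 + 0 = 35

Answer: 35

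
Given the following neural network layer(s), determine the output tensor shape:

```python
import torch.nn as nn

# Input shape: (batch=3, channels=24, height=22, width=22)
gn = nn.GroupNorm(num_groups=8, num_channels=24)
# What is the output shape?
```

Input: (3, 24, 22, 22) -> Output: (3, 24, 22, 22)

Answer: (3, 24, 22, 22)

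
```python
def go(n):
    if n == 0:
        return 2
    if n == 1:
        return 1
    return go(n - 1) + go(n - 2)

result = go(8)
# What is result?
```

Build up from base cases: go(0)=2, go(1)=1, go(2)=3, go(3)=4, go(4)=7, go(5)=11, go(6)=18, ..., go(8)=47

Answer: 47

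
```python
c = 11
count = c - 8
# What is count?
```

Trace:
`c = 11` → c = 11
`count = c - 8` → count = 3
So count = 3

Answer: 3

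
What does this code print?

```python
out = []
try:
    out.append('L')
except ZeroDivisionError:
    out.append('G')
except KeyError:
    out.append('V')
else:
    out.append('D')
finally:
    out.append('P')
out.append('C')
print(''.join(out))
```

Execution trace: 'L' (try body, no exception) → 'D' (else) → 'P' (finally) → 'C' (after the try/except). Output: LDPC

Answer: LDPC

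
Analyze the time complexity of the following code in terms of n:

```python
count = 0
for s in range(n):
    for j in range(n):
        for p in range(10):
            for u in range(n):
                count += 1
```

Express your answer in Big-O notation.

Each loop level contributes: n × n × 1 × n. Multiplying the contributions gives O(n^3).

Answer: O(n^3)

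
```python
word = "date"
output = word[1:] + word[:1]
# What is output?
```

Trace:
`word = "date"` → word = 'date'
`output = word[1:] + word[:1]` → output = 'ated'
So output = 'ated'

Answer: 'ated'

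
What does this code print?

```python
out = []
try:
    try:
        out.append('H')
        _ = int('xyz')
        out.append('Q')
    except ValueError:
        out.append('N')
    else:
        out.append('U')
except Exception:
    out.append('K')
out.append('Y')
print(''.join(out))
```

Execution trace: 'H' (inner try body) → 'N' (inner except ValueError) → 'Y' (after the try/except). Output: HNY

Answer: HNY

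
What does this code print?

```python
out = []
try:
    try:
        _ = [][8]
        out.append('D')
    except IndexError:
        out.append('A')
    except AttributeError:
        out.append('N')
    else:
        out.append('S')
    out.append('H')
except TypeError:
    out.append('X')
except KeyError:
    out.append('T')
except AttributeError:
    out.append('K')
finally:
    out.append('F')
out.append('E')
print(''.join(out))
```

Execution trace: 'A' (inner except IndexError) → 'H' (try body, no exception) → 'F' (finally) → 'E' (after the try/except). Output: AHFE

Answer: AHFE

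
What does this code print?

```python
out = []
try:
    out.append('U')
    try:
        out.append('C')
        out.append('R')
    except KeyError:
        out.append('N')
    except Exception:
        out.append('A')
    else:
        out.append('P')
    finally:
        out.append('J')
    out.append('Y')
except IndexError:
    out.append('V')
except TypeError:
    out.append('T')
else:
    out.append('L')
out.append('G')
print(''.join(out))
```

Execution trace: 'U' (try body) → 'C' (inner try body) → 'R' (inner try body, no exception) → 'P' (inner else) → 'J' (inner finally) → 'Y' (try body, no exception) → 'L' (else) → 'G' (after the try/except). Output: UCRPJYLG

Answer: UCRPJYLG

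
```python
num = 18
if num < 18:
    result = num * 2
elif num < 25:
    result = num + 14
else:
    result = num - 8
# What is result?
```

Trace:
`num = 18` → num = 18
`if num < 18: ...` → num < 18 is False, num < 25 is True → result = 32
So result = 32

Answer: 32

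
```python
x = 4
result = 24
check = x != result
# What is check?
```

Trace:
`x = 4` → x = 4
`result = 24` → result = 24
`check = x != result` → check = True
So check = True

Answer: True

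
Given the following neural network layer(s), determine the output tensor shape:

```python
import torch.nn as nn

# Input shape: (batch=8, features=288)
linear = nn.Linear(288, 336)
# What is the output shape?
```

Input: (8, 288) -> Output: (8, 336)

Answer: (8, 336)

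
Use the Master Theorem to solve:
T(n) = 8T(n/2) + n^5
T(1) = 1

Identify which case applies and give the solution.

a=8, b=2, f(n)=n^5. log_2(8) = 3. Since c=5 > 3 and the regularity condition holds (8(n/2)^5 = (8/2^5)n^5 with 8/2^5 < 1), Case 3 applies: T(n) = Θ(f(n)) = O(n^5).

Answer: O(n^5) - Case 3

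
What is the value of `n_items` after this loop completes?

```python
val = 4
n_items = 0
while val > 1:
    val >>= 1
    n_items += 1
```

Count right shifts until 1
`n_items` takes the values: 0 → 1 → 2

Answer: 2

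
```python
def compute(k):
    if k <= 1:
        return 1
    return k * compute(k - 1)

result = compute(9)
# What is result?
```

compute(9) = 9 * 8 * 7 * 6 * 5 * 4 * 3 * 2 * 1 = 362880

Answer: 362880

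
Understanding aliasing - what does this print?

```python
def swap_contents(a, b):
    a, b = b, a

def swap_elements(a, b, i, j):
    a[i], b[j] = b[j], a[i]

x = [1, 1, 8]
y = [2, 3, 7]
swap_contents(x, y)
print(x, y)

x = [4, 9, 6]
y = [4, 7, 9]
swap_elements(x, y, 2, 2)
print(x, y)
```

Key concept: parameter rebinding vs mutation.
Step by step:
`x = [1, 1, 8]` → x = [1, 1, 8]
`y = [2, 3, 7]` → y = [2, 3, 7]
`swap_contents(x, y)` → no visible change to tracked variables
`print(x, y)` → prints [1, 1, 8] [2, 3, 7]
`x = [4, 9, 6]` → x = [4, 9, 6]
`y = [4, 7, 9]` → y = [4, 7, 9]
`swap_elements(x, y, 2, 2)` → x = [4, 9, 9]; y = [4, 7, 6]
`print(x, y)` → prints [4, 9, 9] [4, 7, 6]

Answer:
[1, 1, 8] [2, 3, 7]
[4, 9, 9] [4, 7, 6]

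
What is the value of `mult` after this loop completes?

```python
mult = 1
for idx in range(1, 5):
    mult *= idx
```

4! = 24
`mult` takes the values: 1 → 2 → 6 → 24

Answer: 24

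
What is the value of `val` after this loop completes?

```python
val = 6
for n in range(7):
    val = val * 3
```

Multiply by 3, 7 times: 6 * 3^7 = 13122
`val` takes the values: 6 → 18 → 54 → 162 → 486 → 1458 → 4374 → 13122

Answer: 13122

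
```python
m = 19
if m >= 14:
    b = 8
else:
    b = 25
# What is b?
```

Trace:
`m = 19` → m = 19
`if m >= 14: ...` → m >= 14 is True → b = 8
So b = 8

Answer: 8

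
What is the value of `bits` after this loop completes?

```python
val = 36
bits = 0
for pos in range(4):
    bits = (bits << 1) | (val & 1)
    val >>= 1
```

Reverse lowest 4 bits of 36
`bits` takes the values: 0 → 1 → 2

Answer: 2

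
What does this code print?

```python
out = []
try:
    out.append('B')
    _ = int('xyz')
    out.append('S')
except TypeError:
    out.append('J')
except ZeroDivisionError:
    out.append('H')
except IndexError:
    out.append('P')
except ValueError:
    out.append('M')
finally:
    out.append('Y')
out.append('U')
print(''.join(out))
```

Execution trace: 'B' (try body) → 'M' (except ValueError) → 'Y' (finally) → 'U' (after the try/except). Output: BMYU

Answer: BMYU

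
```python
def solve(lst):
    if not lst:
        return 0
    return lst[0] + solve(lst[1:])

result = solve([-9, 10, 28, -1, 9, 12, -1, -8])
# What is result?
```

(-9) + 10 + 28 + (-1) + 9 + 12 + (-1) + (-8) + 0 = 40

Answer: 40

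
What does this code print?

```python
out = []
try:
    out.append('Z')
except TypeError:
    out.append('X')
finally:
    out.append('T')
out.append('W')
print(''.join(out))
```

Execution trace: 'Z' (try body, no exception) → 'T' (finally) → 'W' (after the try/except). Output: ZTW

Answer: ZTW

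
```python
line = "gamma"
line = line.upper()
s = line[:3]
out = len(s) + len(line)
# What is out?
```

Trace:
`line = "gamma"` → line = 'gamma'
`line = line.upper()` → line = 'GAMMA'
`s = line[:3]` → s = 'GAM'
`out = len(s) + len(line)` → out = 8
So out = 8

Answer: 8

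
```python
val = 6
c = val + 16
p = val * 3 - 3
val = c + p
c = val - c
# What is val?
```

Trace:
`val = 6` → val = 6
`c = val + 16` → c = 22
`p = val * 3 - 3` → p = 15
`val = c + p` → val = 37
`c = val - c` → c = 15
So val = 37

Answer: 37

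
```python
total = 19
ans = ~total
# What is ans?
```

Trace:
`total = 19` → total = 19
`ans = ~total` → ans = -20
So ans = -20

Answer: -20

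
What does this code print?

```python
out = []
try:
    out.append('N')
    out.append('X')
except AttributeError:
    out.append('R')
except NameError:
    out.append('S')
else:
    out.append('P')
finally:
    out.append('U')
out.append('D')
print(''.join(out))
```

Execution trace: 'N' (try body) → 'X' (try body, no exception) → 'P' (else) → 'U' (finally) → 'D' (after the try/except). Output: NXPUD

Answer: NXPUD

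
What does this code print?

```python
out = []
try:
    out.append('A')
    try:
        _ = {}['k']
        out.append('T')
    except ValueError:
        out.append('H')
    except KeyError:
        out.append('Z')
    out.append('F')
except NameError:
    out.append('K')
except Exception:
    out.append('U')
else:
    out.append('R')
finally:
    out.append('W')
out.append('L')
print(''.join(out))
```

Execution trace: 'A' (try body) → 'Z' (inner except KeyError) → 'F' (try body, no exception) → 'R' (else) → 'W' (finally) → 'L' (after the try/except). Output: AZFRWL

Answer: AZFRWL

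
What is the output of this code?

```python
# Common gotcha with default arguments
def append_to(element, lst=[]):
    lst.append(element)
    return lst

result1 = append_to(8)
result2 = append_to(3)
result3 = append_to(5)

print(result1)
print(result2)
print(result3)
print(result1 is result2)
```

Key concept: mutable default argument gotcha.
Step by step:
`result1 = append_to(8)` → result1 = [8]
`result2 = append_to(3)` → result1 = [8, 3] (same object as result2); result2 = [8, 3] (same object as result1)
`result3 = append_to(5)` → result1 = [8, 3, 5] (same object as result2, result3); result2 = [8, 3, 5] (same object as result1, result3); result3 = [8, 3, 5] (same object as result1, result2)
`print(result1)` → prints [8, 3, 5]
`print(result2)` → prints [8, 3, 5]
`print(result3)` → prints [8, 3, 5]
`print(result1 is result2)` → prints True

Answer:
[8, 3, 5]
[8, 3, 5]
[8, 3, 5]
True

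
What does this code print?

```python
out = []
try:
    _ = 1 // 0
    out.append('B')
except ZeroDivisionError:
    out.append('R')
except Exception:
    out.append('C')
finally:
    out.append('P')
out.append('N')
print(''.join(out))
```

Execution trace: 'R' (except ZeroDivisionError) → 'P' (finally) → 'N' (after the try/except). Output: RPN

Answer: RPN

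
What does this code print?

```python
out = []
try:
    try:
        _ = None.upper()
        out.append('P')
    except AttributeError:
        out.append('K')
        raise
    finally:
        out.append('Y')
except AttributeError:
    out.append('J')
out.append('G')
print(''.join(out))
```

Execution trace: 'K' (inner except AttributeError) → 'Y' (inner finally) → 'J' (outer except AttributeError) → 'G' (after the try/except). Output: KYJG

Answer: KYJG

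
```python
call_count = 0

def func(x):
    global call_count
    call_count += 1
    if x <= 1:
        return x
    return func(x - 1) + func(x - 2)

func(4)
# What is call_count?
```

Calls(x) = 1 + Calls(x-1) + Calls(x-2); Calls(0)=Calls(1)=1. For x=4 this gives 9.

Answer: 9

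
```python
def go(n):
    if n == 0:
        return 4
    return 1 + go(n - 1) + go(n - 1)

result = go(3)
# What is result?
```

go(n) = 1 + 2·go(n-1), go(0)=4. Closed form: (4+1)·2^3 - 1 = 39.

Answer: 39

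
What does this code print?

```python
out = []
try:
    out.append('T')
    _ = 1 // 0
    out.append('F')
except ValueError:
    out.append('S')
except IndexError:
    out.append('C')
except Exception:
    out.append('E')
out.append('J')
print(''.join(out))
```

Execution trace: 'T' (try body) → 'E' (except Exception) → 'J' (after the try/except). Output: TEJ

Answer: TEJ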